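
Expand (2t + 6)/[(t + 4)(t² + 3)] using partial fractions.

At t=-4: A = (2·(-4) + 6)/((-4)² + 3) = -2/19. B = -A = 2/19, C = 2 - (-4)·A = 30/19
Result: (-2/19)/(t + 4) + ((2/19)t + 30/19)/(t² + 3)


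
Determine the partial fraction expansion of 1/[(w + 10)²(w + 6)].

Cover-up at w=-6: γ = 1/(-6 + 10)² = 1/16. Cover-up at w=-10: β = 1/(-10 + 6) = -1/4. Comparing w² coeff: α = -γ = -1/16
Result: (-1/16)/(w + 10) - (1/4)/(w + 10)² + (1/16)/(w + 6)


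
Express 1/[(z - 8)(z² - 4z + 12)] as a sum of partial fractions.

Cover-up at z = 8: α = 1/(8² - 4·8 + 12) = 1/44. Then β = -α = -1/44, γ = -α·(-4 + 8) = -1/11
Result: (1/44)/(z - 8) - ((1/44)z + 1/11)/(z² - 4z + 12)


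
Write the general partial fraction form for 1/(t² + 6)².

Repeated quadratic factor: (Pt + Q)/(t² + 6) + (Rt + S)/(t² + 6)²


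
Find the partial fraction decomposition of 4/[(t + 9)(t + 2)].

4/(t + 9)(t + 2) = P/(t + 9) + Q/(t + 2). P = 4/(-9 + 2) = -4/7, Q = 4/(-2 + 9) = 4/7
Result: (-4/7)/(t + 9) + (4/7)/(t + 2)


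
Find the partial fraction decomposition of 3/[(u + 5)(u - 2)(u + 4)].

Using cover-up method: P = 3/7, Q = 1/14, R = -1/2
Result: (3/7)/(u + 5) + (1/14)/(u - 2) - (1/2)/(u + 4)


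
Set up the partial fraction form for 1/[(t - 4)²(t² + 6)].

Repeated linear + quadratic: P/(t - 4) + Q/(t - 4)² + (Rt + S)/(t² + 6)


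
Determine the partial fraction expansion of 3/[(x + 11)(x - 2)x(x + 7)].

Using Heaviside cover-up: (-3/572)/(x + 11) + (1/78)/(x - 2) - (3/154)/x + (1/84)/(x + 7)


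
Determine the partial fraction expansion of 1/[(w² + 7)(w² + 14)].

Coefficient matching gives P = R = 0, Q = 1/(14-7) = 1/7, S = -Q = -1/7
Result: (1/7)/(w² + 7) - (1/7)/(w² + 14)


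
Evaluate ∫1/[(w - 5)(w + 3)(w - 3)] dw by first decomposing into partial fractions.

Cover-up: P = 1/16, Q = 1/48, R = -1/12. Decomposition: (1/16)/(w - 5) + (1/48)/(w + 3) - (1/12)/(w - 3). Integrate each term: (1/16) ln|(w - 5)| + (1/48) ln|(w + 3)| - (1/12) ln|(w - 3)| + C


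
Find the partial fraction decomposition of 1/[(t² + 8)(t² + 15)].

Coefficient matching gives P = R = 0, Q = 1/(15-8) = 1/7, S = -Q = -1/7
Result: (1/7)/(t² + 8) - (1/7)/(t² + 15)


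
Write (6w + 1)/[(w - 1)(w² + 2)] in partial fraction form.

At w=1: A = (6·1 + 1)/(1² + 2) = 7/3. B = -A = -7/3, C = 6 - 1·A = 11/3
Result: (7/3)/(w - 1) - ((7/3)w - 11/3)/(w² + 2)


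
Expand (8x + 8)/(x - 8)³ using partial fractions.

(8x + 8) = A(x - 8)² + B(x - 8) + C. At x = 8: C = 8·8 + 8 = 72. Coefficients: A = 0, B = 8
Result: 8/(x - 8)² + 72/(x - 8)³


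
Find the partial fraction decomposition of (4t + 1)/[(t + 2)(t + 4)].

At t=-2: P = (4·(-2) + 1)/(-2 + 4) = -7/2. At t=-4: Q = (4·(-4) + 1)/(-4 + 2) = 15/2
Result: (-7/2)/(t + 2) + (15/2)/(t + 4)


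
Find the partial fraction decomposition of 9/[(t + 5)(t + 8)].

9/(t + 5)(t + 8) = A/(t + 5) + B/(t + 8). A = 9/(-5 + 8) = 3, B = 9/(-8 + 5) = -3
Result: 3/(t + 5) - 3/(t + 8)


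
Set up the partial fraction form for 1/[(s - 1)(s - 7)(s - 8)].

Three distinct linear factors: P/(s - 1) + Q/(s - 7) + R/(s - 8)


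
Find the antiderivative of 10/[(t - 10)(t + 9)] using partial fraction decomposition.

Decompose: 10/[(t - 10)(t + 9)] = (10/19)/(t - 10) - (10/19)/(t + 9). Integrate each term: (10/19) ln|(t - 10)| - (10/19) ln|(t + 9)| + C


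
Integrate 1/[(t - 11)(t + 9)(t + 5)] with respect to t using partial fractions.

Cover-up: A = 1/320, B = 1/80, C = -1/64. Decomposition: (1/320)/(t - 11) + (1/80)/(t + 9) - (1/64)/(t + 5). Integrate each term: (1/320) ln|(t - 11)| + (1/80) ln|(t + 9)| - (1/64) ln|(t + 5)| + C


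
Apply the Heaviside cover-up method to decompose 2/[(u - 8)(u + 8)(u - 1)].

Cover (u - 8), u=8: A = 2/[(8 + 8)(8 - 1)] = 1/56. Cover (u + 8), u=-8: B = 2/[(-8 - 8)(-8 - 1)] = 1/72. Cover (u - 1), u=1: C = 2/[(1 - 8)(1 + 8)] = -2/63.
Result: (1/56)/(u - 8) + (1/72)/(u + 8) - (2/63)/(u - 1)


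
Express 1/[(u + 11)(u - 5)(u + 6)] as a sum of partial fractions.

Using cover-up method: A = 1/80, B = 1/176, C = -1/55
Result: (1/80)/(u + 11) + (1/176)/(u - 5) - (1/55)/(u + 6)


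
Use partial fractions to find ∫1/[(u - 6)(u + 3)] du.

Decompose: 1/[(u - 6)(u + 3)] = (1/9)/(u - 6) - (1/9)/(u + 3). Integrate each term: (1/9) ln|(u - 6)| - (1/9) ln|(u + 3)| + C


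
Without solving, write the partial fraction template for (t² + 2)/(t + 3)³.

Repeated linear factor (power 3): α/(t + 3) + β/(t + 3)² + γ/(t + 3)³


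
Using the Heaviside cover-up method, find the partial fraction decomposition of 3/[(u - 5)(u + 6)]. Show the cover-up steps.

Cover (u - 5): set u=5, get A = 3/(5 + 6) = 3/11. Cover (u + 6): set u=-6, get B = 3/(-6 - 5) = -3/11.
Result: (3/11)/(u - 5) - (3/11)/(u + 6)


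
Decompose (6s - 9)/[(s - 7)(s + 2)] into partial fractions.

At s=7: A = (6·7 - 9)/(7 + 2) = 11/3. At s=-2: B = (6·(-2) - 9)/(-2 - 7) = 7/3
Result: (11/3)/(s - 7) + (7/3)/(s + 2)


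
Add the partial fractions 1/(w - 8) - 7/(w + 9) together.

Common denominator (w - 8)(w + 9). Numerator: 1(w + 9) - 7(w - 8) = (w + 9) - (7w - 56) = -6w + 65
Result: (-6w + 65)/[(w - 8)(w + 9)]


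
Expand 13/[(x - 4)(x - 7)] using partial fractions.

13/(x - 4)(x - 7) = A/(x - 4) + B/(x - 7). A = 13/(4 - 7) = -13/3, B = 13/(7 - 4) = 13/3
Result: (-13/3)/(x - 4) + (13/3)/(x - 7)


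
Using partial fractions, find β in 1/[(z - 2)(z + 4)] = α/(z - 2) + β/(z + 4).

Cover-up at z = -4: β = 1/(-4 - 2) = -1/6


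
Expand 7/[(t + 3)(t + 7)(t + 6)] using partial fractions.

Using cover-up method: P = 7/12, Q = 7/4, R = -7/3
Result: (7/12)/(t + 3) + (7/4)/(t + 7) - (7/3)/(t + 6)


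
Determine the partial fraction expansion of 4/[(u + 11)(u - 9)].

4/(u + 11)(u - 9) = A/(u + 11) + B/(u - 9). A = 4/(-11 - 9) = -1/5, B = 4/(9 + 11) = 1/5
Result: (-1/5)/(u + 11) + (1/5)/(u - 9)


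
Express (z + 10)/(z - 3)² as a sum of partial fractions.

(z + 10) = α(z - 3) + β. At z = 3: β = 1·3 + 10 = 13. Coeff of z: α = 1
Result: 1/(z - 3) + 13/(z - 3)²


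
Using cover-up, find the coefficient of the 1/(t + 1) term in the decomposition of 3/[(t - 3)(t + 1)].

Cover (t + 1), set t=-1: 3/((t - 3) at t=-1) = 3/(-4) = -3/4


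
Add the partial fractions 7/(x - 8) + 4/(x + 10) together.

Common denominator (x - 8)(x + 10). Numerator: 7(x + 10) + 4(x - 8) = (7x + 70) + (4x - 32) = 11x + 38
Result: (11x + 38)/[(x - 8)(x + 10)]


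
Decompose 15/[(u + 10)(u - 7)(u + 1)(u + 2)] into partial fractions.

Using Heaviside cover-up: (-5/408)/(u + 10) + (5/408)/(u - 7) - (5/24)/(u + 1) + (5/24)/(u + 2)


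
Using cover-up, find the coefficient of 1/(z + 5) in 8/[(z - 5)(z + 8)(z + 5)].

Cover (z + 5), set z=-5: 8/[(-5 - 5)(-5 + 8)] = -4/15


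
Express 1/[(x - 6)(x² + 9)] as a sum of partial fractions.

Cover-up at x = 6: P = 1/(6² + 9) = 1/45. Then Q = -P = -1/45, R = -P·(0 + 6) = -2/15
Result: (1/45)/(x - 6) - ((1/45)x + 2/15)/(x² + 9)


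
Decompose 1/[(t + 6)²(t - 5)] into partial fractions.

Cover-up at t=5: C = 1/(5 + 6)² = 1/121. Cover-up at t=-6: B = 1/(-6 - 5) = -1/11. Comparing t² coeff: A = -C = -1/121
Result: (-1/121)/(t + 6) - (1/11)/(t + 6)² + (1/121)/(t - 5)


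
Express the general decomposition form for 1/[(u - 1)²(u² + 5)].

Repeated linear + quadratic: α/(u - 1) + β/(u - 1)² + (γu + δ)/(u² + 5)


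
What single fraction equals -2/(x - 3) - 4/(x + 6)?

Common denominator (x - 3)(x + 6). Numerator: -2(x + 6) - 4(x - 3) = (-2x - 12) - (4x - 12) = -6x
Result: (-6x)/[(x - 3)(x + 6)]


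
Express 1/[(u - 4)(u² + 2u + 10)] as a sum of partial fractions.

Cover-up at u = 4: A = 1/(4² + 2·4 + 10) = 1/34. Then B = -A = -1/34, C = -A·(2 + 4) = -3/17
Result: (1/34)/(u - 4) - ((1/34)u + 3/17)/(u² + 2u + 10)


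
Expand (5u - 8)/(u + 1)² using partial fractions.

(5u - 8) = A(u + 1) + B. At u = -1: B = 5·(-1) - 8 = -13. Coeff of u: A = 5
Result: 5/(u + 1) - 13/(u + 1)²


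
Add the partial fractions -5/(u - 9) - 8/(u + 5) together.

Common denominator (u - 9)(u + 5). Numerator: -5(u + 5) - 8(u - 9) = (-5u - 25) - (8u - 72) = -13u + 47
Result: (-13u + 47)/[(u - 9)(u + 5)]


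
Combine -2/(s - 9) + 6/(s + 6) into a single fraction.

Common denominator (s - 9)(s + 6). Numerator: -2(s + 6) + 6(s - 9) = (-2s - 12) + (6s - 54) = 4s - 66
Result: (4s - 66)/[(s - 9)(s + 6)]


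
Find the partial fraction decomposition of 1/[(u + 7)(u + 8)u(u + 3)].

Using Heaviside cover-up: (1/28)/(u + 7) - (1/40)/(u + 8) + (1/168)/u - (1/60)/(u + 3)


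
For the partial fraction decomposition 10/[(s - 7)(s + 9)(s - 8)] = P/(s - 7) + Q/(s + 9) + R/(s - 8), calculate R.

Cover-up at s = 8: R = 10/[(8 - 7)(8 + 9)] = 10/[(1)(17)] = 10/17


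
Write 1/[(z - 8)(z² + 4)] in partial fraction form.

Cover-up at z = 8: A = 1/(8² + 4) = 1/68. Then B = -A = -1/68, C = -A·(0 + 8) = -2/17
Result: (1/68)/(z - 8) - ((1/68)z + 2/17)/(z² + 4)


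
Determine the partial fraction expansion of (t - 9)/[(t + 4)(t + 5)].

At t=-4: P = (1·(-4) - 9)/(-4 + 5) = -13. At t=-5: Q = (1·(-5) - 9)/(-5 + 4) = 14
Result: -13/(t + 4) + 14/(t + 5)


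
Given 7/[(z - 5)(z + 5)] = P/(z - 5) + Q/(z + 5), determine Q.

Cover-up at z = -5: Q = 7/(-5 - 5) = -7/10


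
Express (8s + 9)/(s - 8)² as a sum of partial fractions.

(8s + 9) = A(s - 8) + B. At s = 8: B = 8·8 + 9 = 73. Coeff of s: A = 8
Result: 8/(s - 8) + 73/(s - 8)²


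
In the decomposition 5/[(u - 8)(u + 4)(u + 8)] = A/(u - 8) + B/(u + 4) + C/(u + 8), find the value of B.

Cover-up at u = -4: B = 5/[(-4 - 8)(-4 + 8)] = 5/[(-12)(4)] = -5/48


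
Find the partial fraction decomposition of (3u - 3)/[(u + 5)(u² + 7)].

At u=-5: α = (3·(-5) - 3)/((-5)² + 7) = -9/16. β = -α = 9/16, γ = 3 - (-5)·α = 3/16
Result: (-9/16)/(u + 5) + ((9/16)u + 3/16)/(u² + 7)


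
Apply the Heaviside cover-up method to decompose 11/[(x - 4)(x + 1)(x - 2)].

Cover (x - 4), x=4: A = 11/[(4 + 1)(4 - 2)] = 11/10. Cover (x + 1), x=-1: B = 11/[(-1 - 4)(-1 - 2)] = 11/15. Cover (x - 2), x=2: C = 11/[(2 - 4)(2 + 1)] = -11/6.
Result: (11/10)/(x - 4) + (11/15)/(x + 1) - (11/6)/(x - 2)


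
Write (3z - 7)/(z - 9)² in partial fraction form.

(3z - 7) = A(z - 9) + B. At z = 9: B = 3·9 - 7 = 20. Coeff of z: A = 3
Result: 3/(z - 9) + 20/(z - 9)²


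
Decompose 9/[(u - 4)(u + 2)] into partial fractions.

9/(u - 4)(u + 2) = P/(u - 4) + Q/(u + 2). P = 9/(4 + 2) = 3/2, Q = 9/(-2 - 4) = -3/2
Result: (3/2)/(u - 4) - (3/2)/(u + 2)


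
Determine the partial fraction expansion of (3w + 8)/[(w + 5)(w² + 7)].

At w=-5: A = (3·(-5) + 8)/((-5)² + 7) = -7/32. B = -A = 7/32, C = 3 - (-5)·A = 61/32
Result: (-7/32)/(w + 5) + ((7/32)w + 61/32)/(w² + 7)


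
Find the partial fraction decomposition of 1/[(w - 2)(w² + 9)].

Cover-up at w = 2: P = 1/(2² + 9) = 1/13. Then Q = -P = -1/13, R = -P·(0 + 2) = -2/13
Result: (1/13)/(w - 2) - ((1/13)w + 2/13)/(w² + 9)


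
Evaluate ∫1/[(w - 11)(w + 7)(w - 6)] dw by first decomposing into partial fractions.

Cover-up: P = 1/90, Q = 1/234, R = -1/65. Decomposition: (1/90)/(w - 11) + (1/234)/(w + 7) - (1/65)/(w - 6). Integrate each term: (1/90) ln|(w - 11)| + (1/234) ln|(w + 7)| - (1/65) ln|(w - 6)| + C


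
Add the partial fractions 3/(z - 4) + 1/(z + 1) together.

Common denominator (z - 4)(z + 1). Numerator: 3(z + 1) + 1(z - 4) = (3z + 3) + (z - 4) = 4z - 1
Result: (4z - 1)/[(z - 4)(z + 1)]


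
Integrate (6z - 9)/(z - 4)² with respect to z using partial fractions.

Decompose: α = 6, β = 6·4 - 9 = 15, so (6z - 9)/(z - 4)² = 6/(z - 4) + 15/(z - 4)². Integrate: ∫ α/(z - 4) dz = 6 ln|(z - 4)|; ∫ β/(z - 4)² dz = -15/(z - 4). Sum: 6 ln|(z - 4)| - 15/(z - 4) + C


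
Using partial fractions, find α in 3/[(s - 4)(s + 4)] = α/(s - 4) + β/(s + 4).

Cover-up at s = 4: α = 3/(4 + 4) = 3/8


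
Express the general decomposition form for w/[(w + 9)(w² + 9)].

Linear + irreducible quadratic: P/(w + 9) + (Qw + R)/(w² + 9)


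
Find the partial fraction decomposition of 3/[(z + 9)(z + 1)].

3/(z + 9)(z + 1) = P/(z + 9) + Q/(z + 1). P = 3/(-9 + 1) = -3/8, Q = 3/(-1 + 9) = 3/8
Result: (-3/8)/(z + 9) + (3/8)/(z + 1)


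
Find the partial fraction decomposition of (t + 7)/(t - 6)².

(t + 7) = A(t - 6) + B. At t = 6: B = 1·6 + 7 = 13. Coeff of t: A = 1
Result: 1/(t - 6) + 13/(t - 6)²


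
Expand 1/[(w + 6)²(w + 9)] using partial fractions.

Cover-up at w=-9: C = 1/(-9 + 6)² = 1/9. Cover-up at w=-6: B = 1/(-6 + 9) = 1/3. Comparing w² coeff: A = -C = -1/9
Result: (-1/9)/(w + 6) + (1/3)/(w + 6)² + (1/9)/(w + 9)


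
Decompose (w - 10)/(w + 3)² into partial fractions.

(w - 10) = α(w + 3) + β. At w = -3: β = 1·(-3) - 10 = -13. Coeff of w: α = 1
Result: 1/(w + 3) - 13/(w + 3)²


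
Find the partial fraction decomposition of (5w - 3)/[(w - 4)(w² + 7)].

At w=4: α = (5·4 - 3)/(4² + 7) = 17/23. β = -α = -17/23, γ = 5 - 4·α = 47/23
Result: (17/23)/(w - 4) - ((17/23)w - 47/23)/(w² + 7)


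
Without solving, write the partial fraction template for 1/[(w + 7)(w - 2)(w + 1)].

Three distinct linear factors: P/(w + 7) + Q/(w - 2) + R/(w + 1)


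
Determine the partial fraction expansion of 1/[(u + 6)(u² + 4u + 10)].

Cover-up at u = -6: α = 1/((-6)² + 4·(-6) + 10) = 1/22. Then β = -α = -1/22, γ = -α·(4 - 6) = 1/11
Result: (1/22)/(u + 6) - ((1/22)u - 1/11)/(u² + 4u + 10)


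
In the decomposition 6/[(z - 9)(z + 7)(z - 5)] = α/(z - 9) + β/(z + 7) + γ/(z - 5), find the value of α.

Cover-up at z = 9: α = 6/[(9 + 7)(9 - 5)] = 6/[(16)(4)] = 6/64 = 3/32


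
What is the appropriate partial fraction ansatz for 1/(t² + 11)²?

Repeated quadratic factor: (Pt + Q)/(t² + 11) + (Rt + S)/(t² + 11)²


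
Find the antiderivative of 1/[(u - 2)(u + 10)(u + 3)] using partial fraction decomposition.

Cover-up: P = 1/60, Q = 1/84, R = -1/35. Decomposition: (1/60)/(u - 2) + (1/84)/(u + 10) - (1/35)/(u + 3). Integrate each term: (1/60) ln|(u - 2)| + (1/84) ln|(u + 10)| - (1/35) ln|(u + 3)| + C


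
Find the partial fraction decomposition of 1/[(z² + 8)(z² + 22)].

Coefficient matching gives A = C = 0, B = 1/(22-8) = 1/14, D = -B = -1/14
Result: (1/14)/(z² + 8) - (1/14)/(z² + 22)


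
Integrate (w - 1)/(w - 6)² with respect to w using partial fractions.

Decompose: A = 1, B = 1·6 - 1 = 5, so (w - 1)/(w - 6)² = 1/(w - 6) + 5/(w - 6)². Integrate: ∫ A/(w - 6) dw = ln|(w - 6)|; ∫ B/(w - 6)² dw = -5/(w - 6). Sum: ln|(w - 6)| - 5/(w - 6) + C


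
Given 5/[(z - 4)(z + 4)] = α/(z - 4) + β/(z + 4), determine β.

Cover-up at z = -4: β = 5/(-4 - 4) = -5/8


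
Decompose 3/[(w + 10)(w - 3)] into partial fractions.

3/(w + 10)(w - 3) = α/(w + 10) + β/(w - 3). α = 3/(-10 - 3) = -3/13, β = 3/(3 + 10) = 3/13
Result: (-3/13)/(w + 10) + (3/13)/(w - 3)


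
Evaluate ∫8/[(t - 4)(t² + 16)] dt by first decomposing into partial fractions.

Cover-up at t=4: P = 8/(4²+16) = 1/4. Coeff matching: Q = -1/4, R = -1. Decomposition: (1/4)/(t - 4) - ((1/4)t + 1)/(t² + 16). Integrate: linear → ln, quadratic → (1/2)ln + arctan: (1/4) ln|(t - 4)| - (1/8) ln(t² + 16) - (1/4) arctan(t/4) + C


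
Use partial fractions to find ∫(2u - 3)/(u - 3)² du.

Decompose: P = 2, Q = 2·3 - 3 = 3, so (2u - 3)/(u - 3)² = 2/(u - 3) + 3/(u - 3)². Integrate: ∫ P/(u - 3) du = 2 ln|(u - 3)|; ∫ Q/(u - 3)² du = -3/(u - 3). Sum: 2 ln|(u - 3)| - 3/(u - 3) + C


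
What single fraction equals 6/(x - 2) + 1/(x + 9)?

Common denominator (x - 2)(x + 9). Numerator: 6(x + 9) + 1(x - 2) = (6x + 54) + (x - 2) = 7x + 52
Result: (7x + 52)/[(x - 2)(x + 9)]


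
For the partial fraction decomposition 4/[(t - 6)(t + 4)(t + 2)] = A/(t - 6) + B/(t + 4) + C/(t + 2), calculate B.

Cover-up at t = -4: B = 4/[(-4 - 6)(-4 + 2)] = 4/[(-10)(-2)] = 4/20 = 1/5


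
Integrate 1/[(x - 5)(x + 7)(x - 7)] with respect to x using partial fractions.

Cover-up: A = -1/24, B = 1/168, C = 1/28. Decomposition: (-1/24)/(x - 5) + (1/168)/(x + 7) + (1/28)/(x - 7). Integrate each term: (-1/24) ln|(x - 5)| + (1/168) ln|(x + 7)| + (1/28) ln|(x - 7)| + C


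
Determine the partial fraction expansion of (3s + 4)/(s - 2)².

(3s + 4) = α(s - 2) + β. At s = 2: β = 3·2 + 4 = 10. Coeff of s: α = 3
Result: 3/(s - 2) + 10/(s - 2)²


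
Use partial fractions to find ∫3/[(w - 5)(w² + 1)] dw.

Cover-up at w=5: α = 3/(5²+1) = 3/26. Coeff matching: β = -3/26, γ = -15/26. Decomposition: (3/26)/(w - 5) - ((3/26)w + 15/26)/(w² + 1). Integrate: linear → ln, quadratic → (1/2)ln + arctan: (3/26) ln|(w - 5)| - (3/52) ln(w² + 1) - (15/26) arctan(w) + C


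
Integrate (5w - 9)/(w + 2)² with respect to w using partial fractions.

Decompose: α = 5, β = 5·(-2) - 9 = -19, so (5w - 9)/(w + 2)² = 5/(w + 2) - 19/(w + 2)². Integrate: ∫ α/(w + 2) dw = 5 ln|(w + 2)|; ∫ β/(w + 2)² dw = 19/(w + 2). Sum: 5 ln|(w + 2)| + 19/(w + 2) + C


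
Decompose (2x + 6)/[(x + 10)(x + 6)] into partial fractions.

At x=-10: α = (2·(-10) + 6)/(-10 + 6) = 7/2. At x=-6: β = (2·(-6) + 6)/(-6 + 10) = -3/2
Result: (7/2)/(x + 10) - (3/2)/(x + 6)


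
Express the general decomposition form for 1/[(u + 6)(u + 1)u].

Three distinct linear factors: A/(u + 6) + B/(u + 1) + C/u


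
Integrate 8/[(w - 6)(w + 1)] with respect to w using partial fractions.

Decompose: 8/[(w - 6)(w + 1)] = (8/7)/(w - 6) - (8/7)/(w + 1). Integrate each term: (8/7) ln|(w - 6)| - (8/7) ln|(w + 1)| + C


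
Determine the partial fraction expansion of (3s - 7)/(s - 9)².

(3s - 7) = α(s - 9) + β. At s = 9: β = 3·9 - 7 = 20. Coeff of s: α = 3
Result: 3/(s - 9) + 20/(s - 9)²


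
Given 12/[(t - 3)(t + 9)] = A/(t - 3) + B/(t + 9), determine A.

Cover-up at t = 3: A = 12/(3 + 9) = 12/12 = 1


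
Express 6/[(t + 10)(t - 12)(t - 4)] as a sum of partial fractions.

Using cover-up method: A = 3/154, B = 3/88, C = -3/56
Result: (3/154)/(t + 10) + (3/88)/(t - 12) - (3/56)/(t - 4)


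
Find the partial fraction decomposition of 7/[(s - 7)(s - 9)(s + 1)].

Using cover-up method: A = -7/16, B = 7/20, C = 7/80
Result: (-7/16)/(s - 7) + (7/20)/(s - 9) + (7/80)/(s + 1)


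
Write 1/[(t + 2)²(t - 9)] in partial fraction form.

Cover-up at t=9: C = 1/(9 + 2)² = 1/121. Cover-up at t=-2: B = 1/(-2 - 9) = -1/11. Comparing t² coeff: A = -C = -1/121
Result: (-1/121)/(t + 2) - (1/11)/(t + 2)² + (1/121)/(t - 9)


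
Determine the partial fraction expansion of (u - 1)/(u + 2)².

(u - 1) = α(u + 2) + β. At u = -2: β = 1·(-2) - 1 = -3. Coeff of u: α = 1
Result: 1/(u + 2) - 3/(u + 2)²


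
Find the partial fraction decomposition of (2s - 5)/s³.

(2s - 5) = As² + Bs + C. At s = 0: C = 2·0 - 5 = -5. Coefficients: A = 0, B = 2
Result: 2/s² - 5/s³


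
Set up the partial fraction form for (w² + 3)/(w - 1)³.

Repeated linear factor (power 3): A/(w - 1) + B/(w - 1)² + C/(w - 1)³


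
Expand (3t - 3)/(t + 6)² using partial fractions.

(3t - 3) = α(t + 6) + β. At t = -6: β = 3·(-6) - 3 = -21. Coeff of t: α = 3
Result: 3/(t + 6) - 21/(t + 6)²


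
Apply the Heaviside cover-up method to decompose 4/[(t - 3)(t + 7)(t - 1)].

Cover (t - 3), t=3: A = 4/[(3 + 7)(3 - 1)] = 1/5. Cover (t + 7), t=-7: B = 4/[(-7 - 3)(-7 - 1)] = 1/20. Cover (t - 1), t=1: C = 4/[(1 - 3)(1 + 7)] = -1/4.
Result: (1/5)/(t - 3) + (1/20)/(t + 7) - (1/4)/(t - 1)


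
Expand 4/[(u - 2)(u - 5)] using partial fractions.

4/(u - 2)(u - 5) = P/(u - 2) + Q/(u - 5). P = 4/(2 - 5) = -4/3, Q = 4/(5 - 2) = 4/3
Result: (-4/3)/(u - 2) + (4/3)/(u - 5)


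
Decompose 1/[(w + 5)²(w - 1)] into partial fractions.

Cover-up at w=1: R = 1/(1 + 5)² = 1/36. Cover-up at w=-5: Q = 1/(-5 - 1) = -1/6. Comparing w² coeff: P = -R = -1/36
Result: (-1/36)/(w + 5) - (1/6)/(w + 5)² + (1/36)/(w - 1)


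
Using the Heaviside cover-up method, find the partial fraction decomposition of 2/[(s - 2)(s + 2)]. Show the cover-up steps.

Cover (s - 2): set s=2, get A = 2/(2 + 2) = 1/2. Cover (s + 2): set s=-2, get B = 2/(-2 - 2) = -1/2.
Result: (1/2)/(s - 2) - (1/2)/(s + 2)


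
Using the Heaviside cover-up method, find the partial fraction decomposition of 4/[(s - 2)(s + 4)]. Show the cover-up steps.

Cover (s - 2): set s=2, get A = 4/(2 + 4) = 2/3. Cover (s + 4): set s=-4, get B = 4/(-4 - 2) = -2/3.
Result: (2/3)/(s - 2) - (2/3)/(s + 4)


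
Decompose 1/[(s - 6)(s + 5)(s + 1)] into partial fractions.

Using cover-up method: α = 1/77, β = 1/44, γ = -1/28
Result: (1/77)/(s - 6) + (1/44)/(s + 5) - (1/28)/(s + 1)


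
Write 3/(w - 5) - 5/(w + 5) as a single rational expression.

Common denominator (w - 5)(w + 5). Numerator: 3(w + 5) - 5(w - 5) = (3w + 15) - (5w - 25) = -2w + 40
Result: (-2w + 40)/[(w - 5)(w + 5)]


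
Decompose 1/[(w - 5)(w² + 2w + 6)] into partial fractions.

Cover-up at w = 5: α = 1/(5² + 2·5 + 6) = 1/41. Then β = -α = -1/41, γ = -α·(2 + 5) = -7/41
Result: (1/41)/(w - 5) - ((1/41)w + 7/41)/(w² + 2w + 6)


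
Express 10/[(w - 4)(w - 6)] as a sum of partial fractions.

10/(w - 4)(w - 6) = α/(w - 4) + β/(w - 6). α = 10/(4 - 6) = -5, β = 10/(6 - 4) = 5
Result: -5/(w - 4) + 5/(w - 6)


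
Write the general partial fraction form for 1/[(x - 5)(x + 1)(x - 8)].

Three distinct linear factors: A/(x - 5) + B/(x + 1) + C/(x - 8)


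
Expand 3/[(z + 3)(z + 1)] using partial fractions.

3/(z + 3)(z + 1) = A/(z + 3) + B/(z + 1). A = 3/(-3 + 1) = -3/2, B = 3/(-1 + 3) = 3/2
Result: (-3/2)/(z + 3) + (3/2)/(z + 1)


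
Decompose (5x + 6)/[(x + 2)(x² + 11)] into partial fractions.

At x=-2: P = (5·(-2) + 6)/((-2)² + 11) = -4/15. Q = -P = 4/15, R = 5 - (-2)·P = 67/15
Result: (-4/15)/(x + 2) + ((4/15)x + 67/15)/(x² + 11)


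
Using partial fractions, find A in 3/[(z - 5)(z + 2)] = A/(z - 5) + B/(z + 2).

Cover-up at z = 5: A = 3/(5 + 2) = 3/7


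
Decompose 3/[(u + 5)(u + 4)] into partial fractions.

3/(u + 5)(u + 4) = α/(u + 5) + β/(u + 4). α = 3/(-5 + 4) = -3, β = 3/(-4 + 5) = 3
Result: -3/(u + 5) + 3/(u + 4)


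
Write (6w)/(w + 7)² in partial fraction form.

(6w) = A(w + 7) + B. At w = -7: B = 6·(-7) + 0 = -42. Coeff of w: A = 6
Result: 6/(w + 7) - 42/(w + 7)²


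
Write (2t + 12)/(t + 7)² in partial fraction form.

(2t + 12) = A(t + 7) + B. At t = -7: B = 2·(-7) + 12 = -2. Coeff of t: A = 2
Result: 2/(t + 7) - 2/(t + 7)²


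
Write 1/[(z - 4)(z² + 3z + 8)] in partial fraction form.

Cover-up at z = 4: α = 1/(4² + 3·4 + 8) = 1/36. Then β = -α = -1/36, γ = -α·(3 + 4) = -7/36
Result: (1/36)/(z - 4) - ((1/36)z + 7/36)/(z² + 3z + 8)


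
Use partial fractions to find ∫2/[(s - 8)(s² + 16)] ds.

Cover-up at s=8: α = 2/(8²+16) = 1/40. Coeff matching: β = -1/40, γ = -1/5. Decomposition: (1/40)/(s - 8) - ((1/40)s + 1/5)/(s² + 16). Integrate: linear → ln, quadratic → (1/2)ln + arctan: (1/40) ln|(s - 8)| - (1/80) ln(s² + 16) - (1/20) arctan(s/4) + C


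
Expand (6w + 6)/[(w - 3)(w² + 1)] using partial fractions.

At w=3: α = (6·3 + 6)/(3² + 1) = 12/5. β = -α = -12/5, γ = 6 - 3·α = -6/5
Result: (12/5)/(w - 3) - ((12/5)w + 6/5)/(w² + 1)


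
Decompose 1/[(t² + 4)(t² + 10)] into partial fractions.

Coefficient matching gives α = γ = 0, β = 1/(10-4) = 1/6, δ = -β = -1/6
Result: (1/6)/(t² + 4) - (1/6)/(t² + 10)


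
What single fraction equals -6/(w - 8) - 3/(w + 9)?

Common denominator (w - 8)(w + 9). Numerator: -6(w + 9) - 3(w - 8) = (-6w - 54) - (3w - 24) = -9w - 30
Result: (-9w - 30)/[(w - 8)(w + 9)]


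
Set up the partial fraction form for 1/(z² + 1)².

Repeated quadratic factor: (αz + β)/(z² + 1) + (γz + δ)/(z² + 1)²


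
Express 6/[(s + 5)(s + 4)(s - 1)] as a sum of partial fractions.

Using cover-up method: P = 1, Q = -6/5, R = 1/5
Result: 1/(s + 5) - (6/5)/(s + 4) + (1/5)/(s - 1)


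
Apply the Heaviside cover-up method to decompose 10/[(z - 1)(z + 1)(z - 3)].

Cover (z - 1), z=1: P = 10/[(1 + 1)(1 - 3)] = -5/2. Cover (z + 1), z=-1: Q = 10/[(-1 - 1)(-1 - 3)] = 5/4. Cover (z - 3), z=3: R = 10/[(3 - 1)(3 + 1)] = 5/4.
Result: (-5/2)/(z - 1) + (5/4)/(z + 1) + (5/4)/(z - 3)


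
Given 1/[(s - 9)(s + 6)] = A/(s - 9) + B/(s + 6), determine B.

Cover-up at s = -6: B = 1/(-6 - 9) = -1/15


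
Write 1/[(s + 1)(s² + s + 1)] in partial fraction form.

Cover-up at s = -1: P = 1/((-1)² + 1·(-1) + 1) = 1. Then Q = -P = -1, R = -P·(1 - 1) = 0
Result: 1/(s + 1) - (s)/(s² + s + 1)


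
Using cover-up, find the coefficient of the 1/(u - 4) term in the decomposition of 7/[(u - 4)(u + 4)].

Cover (u - 4), set u=4: 7/((u + 4) at u=4) = 7/(8) = 7/8


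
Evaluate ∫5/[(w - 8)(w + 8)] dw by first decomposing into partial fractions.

Decompose: 5/[(w - 8)(w + 8)] = (5/16)/(w - 8) - (5/16)/(w + 8). Integrate each term: (5/16) ln|(w - 8)| - (5/16) ln|(w + 8)| + C


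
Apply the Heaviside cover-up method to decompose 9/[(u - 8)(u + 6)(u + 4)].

Cover (u - 8), u=8: P = 9/[(8 + 6)(8 + 4)] = 3/56. Cover (u + 6), u=-6: Q = 9/[(-6 - 8)(-6 + 4)] = 9/28. Cover (u + 4), u=-4: R = 9/[(-4 - 8)(-4 + 6)] = -3/8.
Result: (3/56)/(u - 8) + (9/28)/(u + 6) - (3/8)/(u + 4)


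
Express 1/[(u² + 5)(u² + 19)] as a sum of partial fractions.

Coefficient matching gives P = R = 0, Q = 1/(19-5) = 1/14, S = -Q = -1/14
Result: (1/14)/(u² + 5) - (1/14)/(u² + 19)


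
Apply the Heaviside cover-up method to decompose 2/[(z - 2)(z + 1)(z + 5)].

Cover (z - 2), z=2: P = 2/[(2 + 1)(2 + 5)] = 2/21. Cover (z + 1), z=-1: Q = 2/[(-1 - 2)(-1 + 5)] = -1/6. Cover (z + 5), z=-5: R = 2/[(-5 - 2)(-5 + 1)] = 1/14.
Result: (2/21)/(z - 2) - (1/6)/(z + 1) + (1/14)/(z + 5)


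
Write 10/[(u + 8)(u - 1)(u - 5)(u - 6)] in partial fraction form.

Using Heaviside cover-up: (-5/819)/(u + 8) + (1/18)/(u - 1) - (5/26)/(u - 5) + (1/7)/(u - 6)


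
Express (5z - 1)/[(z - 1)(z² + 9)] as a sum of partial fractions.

At z=1: P = (5·1 - 1)/(1² + 9) = 2/5. Q = -P = -2/5, R = 5 - 1·P = 23/5
Result: (2/5)/(z - 1) - ((2/5)z - 23/5)/(z² + 9)


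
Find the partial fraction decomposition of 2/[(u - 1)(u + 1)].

2/(u - 1)(u + 1) = α/(u - 1) + β/(u + 1). α = 2/(1 + 1) = 1, β = 2/(-1 - 1) = -1
Result: 1/(u - 1) - 1/(u + 1)


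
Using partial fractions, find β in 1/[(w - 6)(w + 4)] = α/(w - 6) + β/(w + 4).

Cover-up at w = -4: β = 1/(-4 - 6) = -1/10


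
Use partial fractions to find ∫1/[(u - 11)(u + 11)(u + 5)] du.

Cover-up: A = 1/352, B = 1/132, C = -1/96. Decomposition: (1/352)/(u - 11) + (1/132)/(u + 11) - (1/96)/(u + 5). Integrate each term: (1/352) ln|(u - 11)| + (1/132) ln|(u + 11)| - (1/96) ln|(u + 5)| + C


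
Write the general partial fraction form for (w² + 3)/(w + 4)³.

Repeated linear factor (power 3): α/(w + 4) + β/(w + 4)² + γ/(w + 4)³


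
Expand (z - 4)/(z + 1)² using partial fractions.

(z - 4) = A(z + 1) + B. At z = -1: B = 1·(-1) - 4 = -5. Coeff of z: A = 1
Result: 1/(z + 1) - 5/(z + 1)²


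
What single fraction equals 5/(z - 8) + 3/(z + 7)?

Common denominator (z - 8)(z + 7). Numerator: 5(z + 7) + 3(z - 8) = (5z + 35) + (3z - 24) = 8z + 11
Result: (8z + 11)/[(z - 8)(z + 7)]


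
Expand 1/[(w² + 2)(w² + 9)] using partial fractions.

Coefficient matching gives P = R = 0, Q = 1/(9-2) = 1/7, S = -Q = -1/7
Result: (1/7)/(w² + 2) - (1/7)/(w² + 9)


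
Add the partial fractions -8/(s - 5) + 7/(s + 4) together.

Common denominator (s - 5)(s + 4). Numerator: -8(s + 4) + 7(s - 5) = (-8s - 32) + (7s - 35) = -s - 67
Result: (-s - 67)/[(s - 5)(s + 4)]


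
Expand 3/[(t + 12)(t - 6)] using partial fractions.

3/(t + 12)(t - 6) = P/(t + 12) + Q/(t - 6). P = 3/(-12 - 6) = -1/6, Q = 3/(6 + 12) = 1/6
Result: (-1/6)/(t + 12) + (1/6)/(t - 6)


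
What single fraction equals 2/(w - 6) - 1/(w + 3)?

Common denominator (w - 6)(w + 3). Numerator: 2(w + 3) - 1(w - 6) = (2w + 6) - (w - 6) = w + 12
Result: (w + 12)/[(w - 6)(w + 3)]


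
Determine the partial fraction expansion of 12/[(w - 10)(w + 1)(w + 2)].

Using cover-up method: A = 1/11, B = -12/11, C = 1
Result: (1/11)/(w - 10) - (12/11)/(w + 1) + 1/(w + 2)


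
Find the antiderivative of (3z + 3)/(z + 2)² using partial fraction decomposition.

Decompose: A = 3, B = 3·(-2) + 3 = -3, so (3z + 3)/(z + 2)² = 3/(z + 2) - 3/(z + 2)². Integrate: ∫ A/(z + 2) dz = 3 ln|(z + 2)|; ∫ B/(z + 2)² dz = 3/(z + 2). Sum: 3 ln|(z + 2)| + 3/(z + 2) + C


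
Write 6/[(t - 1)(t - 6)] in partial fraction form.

6/(t - 1)(t - 6) = P/(t - 1) + Q/(t - 6). P = 6/(1 - 6) = -6/5, Q = 6/(6 - 1) = 6/5
Result: (-6/5)/(t - 1) + (6/5)/(t - 6)


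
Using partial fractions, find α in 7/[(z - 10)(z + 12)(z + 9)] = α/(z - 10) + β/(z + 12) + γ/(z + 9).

Cover-up at z = 10: α = 7/[(10 + 12)(10 + 9)] = 7/[(22)(19)] = 7/418


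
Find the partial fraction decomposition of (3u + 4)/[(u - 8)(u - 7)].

At u=8: P = (3·8 + 4)/(8 - 7) = 28. At u=7: Q = (3·7 + 4)/(7 - 8) = -25
Result: 28/(u - 8) - 25/(u - 7)


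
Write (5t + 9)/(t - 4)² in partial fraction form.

(5t + 9) = P(t - 4) + Q. At t = 4: Q = 5·4 + 9 = 29. Coeff of t: P = 5
Result: 5/(t - 4) + 29/(t - 4)²


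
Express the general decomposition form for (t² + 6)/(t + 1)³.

Repeated linear factor (power 3): α/(t + 1) + β/(t + 1)² + γ/(t + 1)³


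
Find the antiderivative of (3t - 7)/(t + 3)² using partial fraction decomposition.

Decompose: α = 3, β = 3·(-3) - 7 = -16, so (3t - 7)/(t + 3)² = 3/(t + 3) - 16/(t + 3)². Integrate: ∫ α/(t + 3) dt = 3 ln|(t + 3)|; ∫ β/(t + 3)² dt = 16/(t + 3). Sum: 3 ln|(t + 3)| + 16/(t + 3) + C


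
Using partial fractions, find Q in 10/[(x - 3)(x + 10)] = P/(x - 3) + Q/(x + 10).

Cover-up at x = -10: Q = 10/(-10 - 3) = -10/13


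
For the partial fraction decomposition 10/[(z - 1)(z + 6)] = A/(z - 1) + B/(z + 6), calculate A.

Cover-up at z = 1: A = 10/(1 + 6) = 10/7


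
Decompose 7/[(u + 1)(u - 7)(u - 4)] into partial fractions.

Using cover-up method: P = 7/40, Q = 7/24, R = -7/15
Result: (7/40)/(u + 1) + (7/24)/(u - 7) - (7/15)/(u - 4)


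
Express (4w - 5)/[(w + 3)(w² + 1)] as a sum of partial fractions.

At w=-3: P = (4·(-3) - 5)/((-3)² + 1) = -17/10. Q = -P = 17/10, R = 4 - (-3)·P = -11/10
Result: (-17/10)/(w + 3) + ((17/10)w - 11/10)/(w² + 1)


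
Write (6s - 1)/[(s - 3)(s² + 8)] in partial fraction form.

At s=3: A = (6·3 - 1)/(3² + 8) = 1. B = -A = -1, C = 6 - 3·A = 3
Result: 1/(s - 3) - (s - 3)/(s² + 8)


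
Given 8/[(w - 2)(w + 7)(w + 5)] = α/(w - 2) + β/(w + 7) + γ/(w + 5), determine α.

Cover-up at w = 2: α = 8/[(2 + 7)(2 + 5)] = 8/[(9)(7)] = 8/63


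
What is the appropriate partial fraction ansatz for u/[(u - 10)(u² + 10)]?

Linear + irreducible quadratic: α/(u - 10) + (βu + γ)/(u² + 10)


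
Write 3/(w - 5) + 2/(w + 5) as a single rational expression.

Common denominator (w - 5)(w + 5). Numerator: 3(w + 5) + 2(w - 5) = (3w + 15) + (2w - 10) = 5w + 5
Result: (5w + 5)/[(w - 5)(w + 5)]


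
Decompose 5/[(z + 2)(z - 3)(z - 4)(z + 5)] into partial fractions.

Using Heaviside cover-up: (1/18)/(z + 2) - (1/8)/(z - 3) + (5/54)/(z - 4) - (5/216)/(z + 5)


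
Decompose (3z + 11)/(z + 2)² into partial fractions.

(3z + 11) = P(z + 2) + Q. At z = -2: Q = 3·(-2) + 11 = 5. Coeff of z: P = 3
Result: 3/(z + 2) + 5/(z + 2)²


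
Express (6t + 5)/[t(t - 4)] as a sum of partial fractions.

At t=0: α = (6·0 + 5)/(0 - 4) = -5/4. At t=4: β = (6·4 + 5)/(4 - 0) = 29/4
Result: (-5/4)/t + (29/4)/(t - 4)


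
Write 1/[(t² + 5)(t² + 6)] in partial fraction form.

Coefficient matching gives P = R = 0, Q = 1/(6-5) = 1, S = -Q = -1
Result: 1/(t² + 5) - 1/(t² + 6)


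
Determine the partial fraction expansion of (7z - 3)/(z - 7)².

(7z - 3) = A(z - 7) + B. At z = 7: B = 7·7 - 3 = 46. Coeff of z: A = 7
Result: 7/(z - 7) + 46/(z - 7)²


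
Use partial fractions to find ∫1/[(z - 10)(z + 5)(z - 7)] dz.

Cover-up: P = 1/45, Q = 1/180, R = -1/36. Decomposition: (1/45)/(z - 10) + (1/180)/(z + 5) - (1/36)/(z - 7). Integrate each term: (1/45) ln|(z - 10)| + (1/180) ln|(z + 5)| - (1/36) ln|(z - 7)| + C


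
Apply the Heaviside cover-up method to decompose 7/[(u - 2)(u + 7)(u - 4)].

Cover (u - 2), u=2: A = 7/[(2 + 7)(2 - 4)] = -7/18. Cover (u + 7), u=-7: B = 7/[(-7 - 2)(-7 - 4)] = 7/99. Cover (u - 4), u=4: C = 7/[(4 - 2)(4 + 7)] = 7/22.
Result: (-7/18)/(u - 2) + (7/99)/(u + 7) + (7/22)/(u - 4)


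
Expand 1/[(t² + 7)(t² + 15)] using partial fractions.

Coefficient matching gives A = C = 0, B = 1/(15-7) = 1/8, D = -B = -1/8
Result: (1/8)/(t² + 7) - (1/8)/(t² + 15)


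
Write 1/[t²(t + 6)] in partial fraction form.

Cover-up at t=-6: γ = 1/(-6 - 0)² = 1/36. Cover-up at t=0: β = 1/(0 + 6) = 1/6. Comparing t² coeff: α = -γ = -1/36
Result: (-1/36)/t + (1/6)/t² + (1/36)/(t + 6)


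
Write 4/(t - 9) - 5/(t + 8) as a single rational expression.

Common denominator (t - 9)(t + 8). Numerator: 4(t + 8) - 5(t - 9) = (4t + 32) - (5t - 45) = -t + 77
Result: (-t + 77)/[(t - 9)(t + 8)]


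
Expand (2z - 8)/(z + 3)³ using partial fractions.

(2z - 8) = P(z + 3)² + Q(z + 3) + R. At z = -3: R = 2·(-3) - 8 = -14. Coefficients: P = 0, Q = 2
Result: 2/(z + 3)² - 14/(z + 3)³


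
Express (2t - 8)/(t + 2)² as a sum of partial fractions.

(2t - 8) = P(t + 2) + Q. At t = -2: Q = 2·(-2) - 8 = -12. Coeff of t: P = 2
Result: 2/(t + 2) - 12/(t + 2)²


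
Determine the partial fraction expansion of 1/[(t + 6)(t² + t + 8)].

Cover-up at t = -6: A = 1/((-6)² + 1·(-6) + 8) = 1/38. Then B = -A = -1/38, C = -A·(1 - 6) = 5/38
Result: (1/38)/(t + 6) - ((1/38)t - 5/38)/(t² + t + 8)


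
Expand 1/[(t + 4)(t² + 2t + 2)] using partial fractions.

Cover-up at t = -4: A = 1/((-4)² + 2·(-4) + 2) = 1/10. Then B = -A = -1/10, C = -A·(2 - 4) = 1/5
Result: (1/10)/(t + 4) - ((1/10)t - 1/5)/(t² + 2t + 2)


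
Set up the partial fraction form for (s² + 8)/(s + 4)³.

Repeated linear factor (power 3): A/(s + 4) + B/(s + 4)² + C/(s + 4)³


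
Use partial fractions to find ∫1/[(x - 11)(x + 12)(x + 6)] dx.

Cover-up: A = 1/391, B = 1/138, C = -1/102. Decomposition: (1/391)/(x - 11) + (1/138)/(x + 12) - (1/102)/(x + 6). Integrate each term: (1/391) ln|(x - 11)| + (1/138) ln|(x + 12)| - (1/102) ln|(x + 6)| + C


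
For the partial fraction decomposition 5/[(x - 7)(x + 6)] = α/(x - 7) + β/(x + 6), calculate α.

Cover-up at x = 7: α = 5/(7 + 6) = 5/13


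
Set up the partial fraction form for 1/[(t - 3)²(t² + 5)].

Repeated linear + quadratic: A/(t - 3) + B/(t - 3)² + (Ct + D)/(t² + 5)


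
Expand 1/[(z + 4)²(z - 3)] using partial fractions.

Cover-up at z=3: γ = 1/(3 + 4)² = 1/49. Cover-up at z=-4: β = 1/(-4 - 3) = -1/7. Comparing z² coeff: α = -γ = -1/49
Result: (-1/49)/(z + 4) - (1/7)/(z + 4)² + (1/49)/(z - 3)


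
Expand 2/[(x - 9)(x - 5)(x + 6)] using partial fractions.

Using cover-up method: A = 1/30, B = -1/22, C = 2/165
Result: (1/30)/(x - 9) - (1/22)/(x - 5) + (2/165)/(x + 6)


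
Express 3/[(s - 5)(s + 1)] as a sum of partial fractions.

3/(s - 5)(s + 1) = P/(s - 5) + Q/(s + 1). P = 3/(5 + 1) = 1/2, Q = 3/(-1 - 5) = -1/2
Result: (1/2)/(s - 5) - (1/2)/(s + 1)


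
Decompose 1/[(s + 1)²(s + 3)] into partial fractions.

Cover-up at s=-3: R = 1/(-3 + 1)² = 1/4. Cover-up at s=-1: Q = 1/(-1 + 3) = 1/2. Comparing s² coeff: P = -R = -1/4
Result: (-1/4)/(s + 1) + (1/2)/(s + 1)² + (1/4)/(s + 3)


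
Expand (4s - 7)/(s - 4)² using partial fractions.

(4s - 7) = A(s - 4) + B. At s = 4: B = 4·4 - 7 = 9. Coeff of s: A = 4
Result: 4/(s - 4) + 9/(s - 4)²


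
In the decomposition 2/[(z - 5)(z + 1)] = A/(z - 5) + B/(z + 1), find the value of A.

Cover-up at z = 5: A = 2/(5 + 1) = 2/6 = 1/3


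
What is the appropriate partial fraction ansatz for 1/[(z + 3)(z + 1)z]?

Three distinct linear factors: A/(z + 3) + B/(z + 1) + C/z


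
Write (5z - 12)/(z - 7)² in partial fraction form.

(5z - 12) = A(z - 7) + B. At z = 7: B = 5·7 - 12 = 23. Coeff of z: A = 5
Result: 5/(z - 7) + 23/(z - 7)²


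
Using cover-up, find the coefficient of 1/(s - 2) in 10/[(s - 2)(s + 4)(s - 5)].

Cover (s - 2), set s=2: 10/[(2 + 4)(2 - 5)] = -5/9


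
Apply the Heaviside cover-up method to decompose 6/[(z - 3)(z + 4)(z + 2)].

Cover (z - 3), z=3: P = 6/[(3 + 4)(3 + 2)] = 6/35. Cover (z + 4), z=-4: Q = 6/[(-4 - 3)(-4 + 2)] = 3/7. Cover (z + 2), z=-2: R = 6/[(-2 - 3)(-2 + 4)] = -3/5.
Result: (6/35)/(z - 3) + (3/7)/(z + 4) - (3/5)/(z + 2)


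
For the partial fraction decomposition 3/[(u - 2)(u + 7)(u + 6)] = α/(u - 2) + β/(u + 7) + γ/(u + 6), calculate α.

Cover-up at u = 2: α = 3/[(2 + 7)(2 + 6)] = 3/[(9)(8)] = 3/72 = 1/24


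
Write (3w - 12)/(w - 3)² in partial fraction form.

(3w - 12) = A(w - 3) + B. At w = 3: B = 3·3 - 12 = -3. Coeff of w: A = 3
Result: 3/(w - 3) - 3/(w - 3)²


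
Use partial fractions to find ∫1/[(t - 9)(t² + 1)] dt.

Cover-up at t=9: A = 1/(9²+1) = 1/82. Coeff matching: B = -1/82, C = -9/82. Decomposition: (1/82)/(t - 9) - ((1/82)t + 9/82)/(t² + 1). Integrate: linear → ln, quadratic → (1/2)ln + arctan: (1/82) ln|(t - 9)| - (1/164) ln(t² + 1) - (9/82) arctan(t) + C


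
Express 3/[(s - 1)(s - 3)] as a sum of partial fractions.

3/(s - 1)(s - 3) = α/(s - 1) + β/(s - 3). α = 3/(1 - 3) = -3/2, β = 3/(3 - 1) = 3/2
Result: (-3/2)/(s - 1) + (3/2)/(s - 3)


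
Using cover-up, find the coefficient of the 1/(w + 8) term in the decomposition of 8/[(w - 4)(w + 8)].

Cover (w + 8), set w=-8: 8/((w - 4) at w=-8) = 8/(-12) = -2/3


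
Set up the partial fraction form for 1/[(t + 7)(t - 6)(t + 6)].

Three distinct linear factors: A/(t + 7) + B/(t - 6) + C/(t + 6)


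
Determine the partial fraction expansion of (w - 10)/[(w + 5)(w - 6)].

At w=-5: A = (1·(-5) - 10)/(-5 - 6) = 15/11. At w=6: B = (1·6 - 10)/(6 + 5) = -4/11
Result: (15/11)/(w + 5) - (4/11)/(w - 6)


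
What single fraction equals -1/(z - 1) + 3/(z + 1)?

Common denominator (z - 1)(z + 1). Numerator: -1(z + 1) + 3(z - 1) = (-z - 1) + (3z - 3) = 2z - 4
Result: (2z - 4)/[(z - 1)(z + 1)]


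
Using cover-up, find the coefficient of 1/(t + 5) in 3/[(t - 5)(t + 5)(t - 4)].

Cover (t + 5), set t=-5: 3/[(-5 - 5)(-5 - 4)] = 1/30


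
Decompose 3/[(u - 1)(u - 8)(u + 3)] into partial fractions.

Using cover-up method: A = -3/28, B = 3/77, C = 3/44
Result: (-3/28)/(u - 1) + (3/77)/(u - 8) + (3/44)/(u + 3)


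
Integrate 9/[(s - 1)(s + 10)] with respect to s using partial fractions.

Decompose: 9/[(s - 1)(s + 10)] = (9/11)/(s - 1) - (9/11)/(s + 10). Integrate each term: (9/11) ln|(s - 1)| - (9/11) ln|(s + 10)| + C


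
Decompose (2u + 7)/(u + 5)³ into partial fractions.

(2u + 7) = α(u + 5)² + β(u + 5) + γ. At u = -5: γ = 2·(-5) + 7 = -3. Coefficients: α = 0, β = 2
Result: 2/(u + 5)² - 3/(u + 5)³


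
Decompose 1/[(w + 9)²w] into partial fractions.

Cover-up at w=0: γ = 1/(0 + 9)² = 1/81. Cover-up at w=-9: β = 1/(-9 - 0) = -1/9. Comparing w² coeff: α = -γ = -1/81
Result: (-1/81)/(w + 9) - (1/9)/(w + 9)² + (1/81)/w


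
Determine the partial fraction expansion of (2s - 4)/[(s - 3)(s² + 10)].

At s=3: A = (2·3 - 4)/(3² + 10) = 2/19. B = -A = -2/19, C = 2 - 3·A = 32/19
Result: (2/19)/(s - 3) - ((2/19)s - 32/19)/(s² + 10)


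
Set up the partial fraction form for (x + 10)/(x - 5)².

Repeated linear factor: α/(x - 5) + β/(x - 5)²
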